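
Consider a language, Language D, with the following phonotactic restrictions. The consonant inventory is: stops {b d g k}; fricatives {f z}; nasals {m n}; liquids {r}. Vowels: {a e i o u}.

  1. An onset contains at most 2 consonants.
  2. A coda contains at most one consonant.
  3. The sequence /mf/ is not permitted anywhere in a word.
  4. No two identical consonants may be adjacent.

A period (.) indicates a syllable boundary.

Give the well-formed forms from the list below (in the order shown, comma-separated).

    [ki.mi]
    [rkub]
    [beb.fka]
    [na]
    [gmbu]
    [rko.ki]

[ki.mi] — σ1 onset /k/, coda /∅/ ok; σ2 onset /m/, coda /∅/ ok → well-formed
[rkub] — σ1 onset /rk/ (2C), coda /b/ ok → well-formed
[beb.fka] — σ1 onset /b/, coda /b/ ok; σ2 onset /fk/ (2C), coda /∅/ ok → well-formed
[na] — σ1 onset /n/, coda /∅/ ok → well-formed
[gmbu] — violates constraint 1: syllable 1 onset /gmb/ has 3 consonants (> 2) → ill-formed
[rko.ki] — σ1 onset /rk/ (2C), coda /∅/ ok; σ2 onset /k/, coda /∅/ ok → well-formed

[ki.mi], [rkub], [beb.fka], [na], [rko.ki]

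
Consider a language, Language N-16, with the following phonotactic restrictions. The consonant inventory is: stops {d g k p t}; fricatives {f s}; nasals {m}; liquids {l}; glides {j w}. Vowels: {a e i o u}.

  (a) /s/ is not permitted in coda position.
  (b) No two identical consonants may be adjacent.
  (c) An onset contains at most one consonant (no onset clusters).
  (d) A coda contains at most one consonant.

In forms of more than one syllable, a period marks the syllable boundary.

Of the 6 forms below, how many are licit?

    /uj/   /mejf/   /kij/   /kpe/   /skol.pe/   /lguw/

2

/uj/ — σ1 onset /∅/, coda /j/ ok → licit
/mejf/ — violates constraint (d): syllable 1 coda /jf/ has 2 consonants (> 1) → illicit
/kij/ — σ1 onset /k/, coda /j/ ok → licit
/kpe/ — violates constraint (c): syllable 1 onset /kp/ has 2 consonants (> 1) → illicit
/skol.pe/ — violates constraint (c): syllable 1 onset /sk/ has 2 consonants (> 1) → illicit
/lguw/ — violates constraint (c): syllable 1 onset /lg/ has 2 consonants (> 1) → illicit
Licit: /uj/, /kij/ → 2.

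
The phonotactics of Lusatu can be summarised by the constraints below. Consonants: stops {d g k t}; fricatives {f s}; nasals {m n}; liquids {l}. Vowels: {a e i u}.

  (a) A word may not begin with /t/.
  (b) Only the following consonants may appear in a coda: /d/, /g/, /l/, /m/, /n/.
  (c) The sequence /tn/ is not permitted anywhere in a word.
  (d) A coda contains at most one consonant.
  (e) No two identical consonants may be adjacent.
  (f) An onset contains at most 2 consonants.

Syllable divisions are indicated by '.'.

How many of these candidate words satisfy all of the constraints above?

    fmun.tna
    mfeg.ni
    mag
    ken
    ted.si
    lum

4

fmun.tna — violates constraint (c): contains banned sequence /tn/ → illicit
mfeg.ni — σ1 onset /mf/ (2C), coda /g/ ok; σ2 onset /n/, coda /∅/ ok → licit
mag — σ1 onset /m/, coda /g/ ok → licit
ken — σ1 onset /k/, coda /n/ ok → licit
ted.si — violates constraint (a): word begins with /t/ → illicit
lum — σ1 onset /l/, coda /m/ ok → licit
Licit: mfeg.ni, mag, ken, lum → 4.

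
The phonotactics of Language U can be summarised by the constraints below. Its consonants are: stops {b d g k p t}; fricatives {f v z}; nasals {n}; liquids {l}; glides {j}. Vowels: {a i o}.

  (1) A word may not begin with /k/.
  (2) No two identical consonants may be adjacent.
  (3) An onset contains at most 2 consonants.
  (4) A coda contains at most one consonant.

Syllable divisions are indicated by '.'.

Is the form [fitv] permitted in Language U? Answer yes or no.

no

[fitv] — violates constraint 4: syllable 1 coda /tv/ has 2 consonants (> 1) → not permitted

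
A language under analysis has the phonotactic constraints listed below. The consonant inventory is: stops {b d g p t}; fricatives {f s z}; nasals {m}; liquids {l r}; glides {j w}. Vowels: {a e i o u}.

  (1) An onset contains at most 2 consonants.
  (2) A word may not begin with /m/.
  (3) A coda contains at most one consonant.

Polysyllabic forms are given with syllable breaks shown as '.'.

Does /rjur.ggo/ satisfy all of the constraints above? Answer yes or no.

/rjur.ggo/ — σ1 onset /rj/ (2C), coda /r/ ok; σ2 onset /gg/ (2C), coda /∅/ ok → well-formed

yes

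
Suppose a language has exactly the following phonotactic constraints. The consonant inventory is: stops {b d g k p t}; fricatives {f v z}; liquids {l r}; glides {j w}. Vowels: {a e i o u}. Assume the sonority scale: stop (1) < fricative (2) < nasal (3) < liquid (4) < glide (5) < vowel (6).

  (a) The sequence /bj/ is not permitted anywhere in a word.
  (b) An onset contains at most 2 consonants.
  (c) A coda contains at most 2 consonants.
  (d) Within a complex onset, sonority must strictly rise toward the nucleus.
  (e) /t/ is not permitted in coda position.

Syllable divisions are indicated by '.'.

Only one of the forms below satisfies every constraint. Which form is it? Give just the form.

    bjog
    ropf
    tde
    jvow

ropf

bjog — violates constraint (a): contains banned sequence /bj/ → not permitted
ropf — σ1 onset /r/, coda /pf/ (2C) ok → permitted
tde — violates constraint (d): syllable 1 onset /td/: /t/ (stop, 1) → /d/ (stop, 1) does not rise → not permitted
jvow — violates constraint (d): syllable 1 onset /jv/: /j/ (glide, 5) → /v/ (fricative, 2) does not rise → not permitted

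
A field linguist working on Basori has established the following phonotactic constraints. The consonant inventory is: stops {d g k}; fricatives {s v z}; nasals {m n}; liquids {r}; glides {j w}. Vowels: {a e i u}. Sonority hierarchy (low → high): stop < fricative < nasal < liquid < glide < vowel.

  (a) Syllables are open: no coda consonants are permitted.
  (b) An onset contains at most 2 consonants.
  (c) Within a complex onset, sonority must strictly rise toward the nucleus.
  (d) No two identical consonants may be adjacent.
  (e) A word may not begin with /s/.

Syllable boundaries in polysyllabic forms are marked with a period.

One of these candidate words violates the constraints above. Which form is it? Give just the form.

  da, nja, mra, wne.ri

da — σ1 onset /d/, coda /∅/ ok → phonotactically legal
nja — σ1 onset /nj/ (3→5 rises), coda /∅/ ok → phonotactically legal
mra — σ1 onset /mr/ (3→4 rises), coda /∅/ ok → phonotactically legal
wne.ri — violates constraint (c): syllable 1 onset /wn/: /w/ (glide, 5) → /n/ (nasal, 3) does not rise → phonotactically illegal

wne.ri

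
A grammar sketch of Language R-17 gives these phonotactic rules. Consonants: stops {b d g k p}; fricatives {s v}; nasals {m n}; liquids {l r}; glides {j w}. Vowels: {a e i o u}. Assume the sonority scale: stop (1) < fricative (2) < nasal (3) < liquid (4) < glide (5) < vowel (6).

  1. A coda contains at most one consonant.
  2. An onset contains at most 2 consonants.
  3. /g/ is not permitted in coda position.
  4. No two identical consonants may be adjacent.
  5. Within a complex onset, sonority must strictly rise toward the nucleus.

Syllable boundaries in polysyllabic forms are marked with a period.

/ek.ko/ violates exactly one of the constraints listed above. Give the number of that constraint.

/ek.ko/: adjacent identical consonants /kk/.
This is a violation of constraint 4: "No two identical consonants may be adjacent."
The remaining constraints (1, 2, 3, 5) are satisfied.

4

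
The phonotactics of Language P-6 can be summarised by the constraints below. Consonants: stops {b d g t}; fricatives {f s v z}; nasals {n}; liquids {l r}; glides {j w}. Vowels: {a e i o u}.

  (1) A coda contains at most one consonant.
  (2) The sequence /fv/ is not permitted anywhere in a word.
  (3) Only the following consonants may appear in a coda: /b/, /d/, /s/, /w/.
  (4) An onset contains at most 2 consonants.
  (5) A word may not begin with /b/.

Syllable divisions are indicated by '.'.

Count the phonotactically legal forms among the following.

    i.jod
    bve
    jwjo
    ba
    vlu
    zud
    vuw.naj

i.jod — σ1 onset /∅/, coda /∅/ ok; σ2 onset /j/, coda /d/ ok → phonotactically legal
bve — violates constraint 5: word begins with /b/ → phonotactically illegal
jwjo — violates constraint 4: syllable 1 onset /jwj/ has 3 consonants (> 2) → phonotactically illegal
ba — violates constraint 5: word begins with /b/ → phonotactically illegal
vlu — σ1 onset /vl/ (2C), coda /∅/ ok → phonotactically legal
zud — σ1 onset /z/, coda /d/ ok → phonotactically legal
vuw.naj — violates constraint 3: syllable 2 coda contains /j/, which is not a licensed coda consonant → phonotactically illegal
Phonotactically legal: i.jod, vlu, zud → 3.

3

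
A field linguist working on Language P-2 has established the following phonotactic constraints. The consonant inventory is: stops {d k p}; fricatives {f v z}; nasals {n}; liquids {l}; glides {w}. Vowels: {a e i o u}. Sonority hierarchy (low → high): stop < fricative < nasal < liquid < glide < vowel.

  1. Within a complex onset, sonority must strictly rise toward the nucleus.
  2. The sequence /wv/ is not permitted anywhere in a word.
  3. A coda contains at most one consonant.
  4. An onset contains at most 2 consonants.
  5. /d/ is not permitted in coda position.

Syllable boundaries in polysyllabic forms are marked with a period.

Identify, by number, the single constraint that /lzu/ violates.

/lzu/: syllable 1 onset /lz/: /l/ (liquid, 4) → /z/ (fricative, 2) does not rise.
This is a violation of constraint 1: "Within a complex onset, sonority must strictly rise toward the nucleus."
The remaining constraints (2, 3, 4, 5) are satisfied.

1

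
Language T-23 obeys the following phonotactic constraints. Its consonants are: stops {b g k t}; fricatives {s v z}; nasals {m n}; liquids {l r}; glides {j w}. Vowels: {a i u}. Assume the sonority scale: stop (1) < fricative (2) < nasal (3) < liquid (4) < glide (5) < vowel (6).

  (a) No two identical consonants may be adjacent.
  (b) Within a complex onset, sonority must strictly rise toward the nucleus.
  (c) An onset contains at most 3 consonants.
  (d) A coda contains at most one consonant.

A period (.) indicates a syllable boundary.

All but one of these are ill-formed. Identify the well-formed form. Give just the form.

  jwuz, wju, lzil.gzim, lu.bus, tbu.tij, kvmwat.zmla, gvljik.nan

jwuz — violates constraint (b): syllable 1 onset /jw/: /j/ (glide, 5) → /w/ (glide, 5) does not rise → ill-formed
wju — violates constraint (b): syllable 1 onset /wj/: /w/ (glide, 5) → /j/ (glide, 5) does not rise → ill-formed
lzil.gzim — violates constraint (b): syllable 1 onset /lz/: /l/ (liquid, 4) → /z/ (fricative, 2) does not rise → ill-formed
lu.bus — σ1 onset /l/, coda /∅/ ok; σ2 onset /b/, coda /s/ ok → well-formed
tbu.tij — violates constraint (b): syllable 1 onset /tb/: /t/ (stop, 1) → /b/ (stop, 1) does not rise → ill-formed
kvmwat.zmla — violates constraint (c): syllable 1 onset /kvmw/ has 4 consonants (> 3) → ill-formed
gvljik.nan — violates constraint (c): syllable 1 onset /gvlj/ has 4 consonants (> 3) → ill-formed

lu.bus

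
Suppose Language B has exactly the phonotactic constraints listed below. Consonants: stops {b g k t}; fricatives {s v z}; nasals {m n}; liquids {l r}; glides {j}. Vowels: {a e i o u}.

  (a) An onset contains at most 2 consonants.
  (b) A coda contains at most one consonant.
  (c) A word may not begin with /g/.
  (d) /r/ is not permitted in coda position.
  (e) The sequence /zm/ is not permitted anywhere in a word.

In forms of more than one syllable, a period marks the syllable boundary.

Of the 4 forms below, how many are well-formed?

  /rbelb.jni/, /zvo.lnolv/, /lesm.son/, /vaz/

1

/rbelb.jni/ — violates constraint (b): syllable 1 coda /lb/ has 2 consonants (> 1) → ill-formed
/zvo.lnolv/ — violates constraint (b): syllable 2 coda /lv/ has 2 consonants (> 1) → ill-formed
/lesm.son/ — violates constraint (b): syllable 1 coda /sm/ has 2 consonants (> 1) → ill-formed
/vaz/ — σ1 onset /v/, coda /z/ ok → well-formed
Well-formed: /vaz/ → 1.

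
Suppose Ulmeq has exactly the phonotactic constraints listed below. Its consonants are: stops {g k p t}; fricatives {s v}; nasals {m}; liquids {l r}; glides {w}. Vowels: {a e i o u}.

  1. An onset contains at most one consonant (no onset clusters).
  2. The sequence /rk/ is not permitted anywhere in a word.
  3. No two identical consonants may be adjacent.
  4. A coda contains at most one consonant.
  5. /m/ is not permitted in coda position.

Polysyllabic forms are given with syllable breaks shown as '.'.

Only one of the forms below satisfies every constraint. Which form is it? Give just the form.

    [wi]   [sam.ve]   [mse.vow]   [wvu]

[wi] — σ1 onset /w/, coda /∅/ ok → licit
[sam.ve] — violates constraint 5: syllable 1 coda contains /m/ → illicit
[mse.vow] — violates constraint 1: syllable 1 onset /ms/ has 2 consonants (> 1) → illicit
[wvu] — violates constraint 1: syllable 1 onset /wv/ has 2 consonants (> 1) → illicit

[wi]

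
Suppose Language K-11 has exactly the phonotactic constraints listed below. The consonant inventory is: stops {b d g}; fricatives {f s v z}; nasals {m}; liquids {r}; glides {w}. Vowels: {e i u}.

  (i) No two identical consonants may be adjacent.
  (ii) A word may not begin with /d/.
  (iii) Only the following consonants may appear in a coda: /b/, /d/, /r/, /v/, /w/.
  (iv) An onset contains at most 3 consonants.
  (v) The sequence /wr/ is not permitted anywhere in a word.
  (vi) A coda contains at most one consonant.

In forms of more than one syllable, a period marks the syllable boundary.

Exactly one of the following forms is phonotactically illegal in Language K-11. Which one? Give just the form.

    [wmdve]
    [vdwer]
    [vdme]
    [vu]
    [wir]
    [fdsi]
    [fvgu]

[wmdve]

[wmdve] — violates constraint (iv): syllable 1 onset /wmdv/ has 4 consonants (> 3) → phonotactically illegal
[vdwer] — σ1 onset /vdw/ (3C), coda /r/ ok → phonotactically legal
[vdme] — σ1 onset /vdm/ (3C), coda /∅/ ok → phonotactically legal
[vu] — σ1 onset /v/, coda /∅/ ok → phonotactically legal
[wir] — σ1 onset /w/, coda /r/ ok → phonotactically legal
[fdsi] — σ1 onset /fds/ (3C), coda /∅/ ok → phonotactically legal
[fvgu] — σ1 onset /fvg/ (3C), coda /∅/ ok → phonotactically legal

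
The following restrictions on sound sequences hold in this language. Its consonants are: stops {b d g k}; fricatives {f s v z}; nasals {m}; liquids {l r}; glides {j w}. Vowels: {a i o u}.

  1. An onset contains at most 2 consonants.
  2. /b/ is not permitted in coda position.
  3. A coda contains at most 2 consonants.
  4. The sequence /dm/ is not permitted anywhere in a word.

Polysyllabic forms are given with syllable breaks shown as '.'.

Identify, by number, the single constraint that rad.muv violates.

4

rad.muv: contains banned sequence /dm/.
This is a violation of constraint 4: "The sequence /dm/ is not permitted anywhere in a word."
The remaining constraints (1, 2, 3) are satisfied.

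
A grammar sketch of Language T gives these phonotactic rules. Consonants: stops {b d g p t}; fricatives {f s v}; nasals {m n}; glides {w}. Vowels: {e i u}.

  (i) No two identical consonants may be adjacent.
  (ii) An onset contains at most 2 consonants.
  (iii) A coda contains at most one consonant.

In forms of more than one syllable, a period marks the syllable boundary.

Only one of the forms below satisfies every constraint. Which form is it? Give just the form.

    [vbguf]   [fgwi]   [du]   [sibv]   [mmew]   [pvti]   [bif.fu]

[vbguf] — violates constraint (ii): syllable 1 onset /vbg/ has 3 consonants (> 2) → illicit
[fgwi] — violates constraint (ii): syllable 1 onset /fgw/ has 3 consonants (> 2) → illicit
[du] — σ1 onset /d/, coda /∅/ ok → licit
[sibv] — violates constraint (iii): syllable 1 coda /bv/ has 2 consonants (> 1) → illicit
[mmew] — violates constraint (i): adjacent identical consonants /mm/ → illicit
[pvti] — violates constraint (ii): syllable 1 onset /pvt/ has 3 consonants (> 2) → illicit
[bif.fu] — violates constraint (i): adjacent identical consonants /ff/ → illicit

[du]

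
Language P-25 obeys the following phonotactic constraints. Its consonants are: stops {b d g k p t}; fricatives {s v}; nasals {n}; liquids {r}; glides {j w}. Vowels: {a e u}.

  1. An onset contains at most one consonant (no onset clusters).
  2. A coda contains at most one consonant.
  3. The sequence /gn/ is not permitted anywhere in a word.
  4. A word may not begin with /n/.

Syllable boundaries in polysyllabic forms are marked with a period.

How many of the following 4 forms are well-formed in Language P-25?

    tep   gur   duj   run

4

tep — σ1 onset /t/, coda /p/ ok → well-formed
gur — σ1 onset /g/, coda /r/ ok → well-formed
duj — σ1 onset /d/, coda /j/ ok → well-formed
run — σ1 onset /r/, coda /n/ ok → well-formed
Well-formed: tep, gur, duj, run → 4.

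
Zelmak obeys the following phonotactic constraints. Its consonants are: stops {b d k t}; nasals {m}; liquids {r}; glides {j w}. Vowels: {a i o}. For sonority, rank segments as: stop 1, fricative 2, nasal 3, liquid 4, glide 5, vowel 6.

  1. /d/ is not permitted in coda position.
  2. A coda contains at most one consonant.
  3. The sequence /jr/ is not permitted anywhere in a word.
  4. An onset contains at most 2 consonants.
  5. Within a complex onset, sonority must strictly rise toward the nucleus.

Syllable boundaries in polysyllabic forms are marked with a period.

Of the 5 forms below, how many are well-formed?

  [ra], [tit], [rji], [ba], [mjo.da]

5

[ra] — σ1 onset /r/, coda /∅/ ok → well-formed
[tit] — σ1 onset /t/, coda /t/ ok → well-formed
[rji] — σ1 onset /rj/ (4→5 rises), coda /∅/ ok → well-formed
[ba] — σ1 onset /b/, coda /∅/ ok → well-formed
[mjo.da] — σ1 onset /mj/ (3→5 rises), coda /∅/ ok; σ2 onset /d/, coda /∅/ ok → well-formed
Well-formed: [ra], [tit], [rji], [ba], [mjo.da] → 5.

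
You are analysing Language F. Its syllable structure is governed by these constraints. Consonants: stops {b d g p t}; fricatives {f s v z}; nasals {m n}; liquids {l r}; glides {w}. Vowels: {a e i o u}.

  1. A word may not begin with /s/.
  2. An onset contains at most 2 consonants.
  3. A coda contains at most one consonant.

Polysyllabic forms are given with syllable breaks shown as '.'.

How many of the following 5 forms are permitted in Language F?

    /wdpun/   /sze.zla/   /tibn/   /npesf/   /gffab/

/wdpun/ — violates constraint 2: syllable 1 onset /wdp/ has 3 consonants (> 2) → not permitted
/sze.zla/ — violates constraint 1: word begins with /s/ → not permitted
/tibn/ — violates constraint 3: syllable 1 coda /bn/ has 2 consonants (> 1) → not permitted
/npesf/ — violates constraint 3: syllable 1 coda /sf/ has 2 consonants (> 1) → not permitted
/gffab/ — violates constraint 2: syllable 1 onset /gff/ has 3 consonants (> 2) → not permitted
No form is permitted → 0.

0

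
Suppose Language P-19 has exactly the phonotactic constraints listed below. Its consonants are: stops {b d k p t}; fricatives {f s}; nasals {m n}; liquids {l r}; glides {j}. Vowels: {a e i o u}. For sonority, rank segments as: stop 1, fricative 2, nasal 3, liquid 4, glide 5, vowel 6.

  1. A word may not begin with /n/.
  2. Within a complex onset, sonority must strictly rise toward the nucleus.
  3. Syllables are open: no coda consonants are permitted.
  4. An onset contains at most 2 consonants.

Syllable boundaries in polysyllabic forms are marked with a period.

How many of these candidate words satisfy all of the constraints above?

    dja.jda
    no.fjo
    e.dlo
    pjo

dja.jda — violates constraint 2: syllable 2 onset /jd/: /j/ (glide, 5) → /d/ (stop, 1) does not rise → not permitted
no.fjo — violates constraint 1: word begins with /n/ → not permitted
e.dlo — σ1 onset /∅/, coda /∅/ ok; σ2 onset /dl/ (1→4 rises), coda /∅/ ok → permitted
pjo — σ1 onset /pj/ (1→5 rises), coda /∅/ ok → permitted
Permitted: e.dlo, pjo → 2.

2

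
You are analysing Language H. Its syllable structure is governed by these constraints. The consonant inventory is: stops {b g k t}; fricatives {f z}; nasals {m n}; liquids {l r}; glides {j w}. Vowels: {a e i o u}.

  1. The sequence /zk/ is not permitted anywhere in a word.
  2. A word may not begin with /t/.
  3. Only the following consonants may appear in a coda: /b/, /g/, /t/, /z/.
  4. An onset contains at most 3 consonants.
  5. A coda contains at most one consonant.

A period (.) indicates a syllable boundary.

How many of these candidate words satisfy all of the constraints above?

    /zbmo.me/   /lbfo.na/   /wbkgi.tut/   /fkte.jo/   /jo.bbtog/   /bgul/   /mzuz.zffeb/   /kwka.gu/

/zbmo.me/ — σ1 onset /zbm/ (3C), coda /∅/ ok; σ2 onset /m/, coda /∅/ ok → phonotactically legal
/lbfo.na/ — σ1 onset /lbf/ (3C), coda /∅/ ok; σ2 onset /n/, coda /∅/ ok → phonotactically legal
/wbkgi.tut/ — violates constraint 4: syllable 1 onset /wbkg/ has 4 consonants (> 3) → phonotactically illegal
/fkte.jo/ — σ1 onset /fkt/ (3C), coda /∅/ ok; σ2 onset /j/, coda /∅/ ok → phonotactically legal
/jo.bbtog/ — σ1 onset /j/, coda /∅/ ok; σ2 onset /bbt/ (3C), coda /g/ ok → phonotactically legal
/bgul/ — violates constraint 3: syllable 1 coda contains /l/, which is not a licensed coda consonant → phonotactically illegal
/mzuz.zffeb/ — σ1 onset /mz/ (2C), coda /z/ ok; σ2 onset /zff/ (3C), coda /b/ ok → phonotactically legal
/kwka.gu/ — σ1 onset /kwk/ (3C), coda /∅/ ok; σ2 onset /g/, coda /∅/ ok → phonotactically legal
Phonotactically legal: /zbmo.me/, /lbfo.na/, /fkte.jo/, /jo.bbtog/, /mzuz.zffeb/, /kwka.gu/ → 6.

6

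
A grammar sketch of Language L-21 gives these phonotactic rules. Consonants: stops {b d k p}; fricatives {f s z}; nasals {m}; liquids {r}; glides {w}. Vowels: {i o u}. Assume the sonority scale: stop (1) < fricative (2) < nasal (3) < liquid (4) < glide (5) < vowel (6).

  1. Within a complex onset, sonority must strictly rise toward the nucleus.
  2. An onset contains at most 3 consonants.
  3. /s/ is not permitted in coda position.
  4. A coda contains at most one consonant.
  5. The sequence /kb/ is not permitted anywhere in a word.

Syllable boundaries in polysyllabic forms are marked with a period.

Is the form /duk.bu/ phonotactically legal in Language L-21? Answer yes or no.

no

/duk.bu/ — violates constraint 5: contains banned sequence /kb/ → phonotactically illegal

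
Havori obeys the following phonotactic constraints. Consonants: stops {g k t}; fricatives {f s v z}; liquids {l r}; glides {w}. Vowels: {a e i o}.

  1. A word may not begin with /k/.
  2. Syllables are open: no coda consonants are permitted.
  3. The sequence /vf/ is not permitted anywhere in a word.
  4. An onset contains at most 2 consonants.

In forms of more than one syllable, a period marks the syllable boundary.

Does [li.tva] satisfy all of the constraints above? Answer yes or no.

[li.tva] — σ1 onset /l/, coda /∅/ ok; σ2 onset /tv/ (2C), coda /∅/ ok → licit

yes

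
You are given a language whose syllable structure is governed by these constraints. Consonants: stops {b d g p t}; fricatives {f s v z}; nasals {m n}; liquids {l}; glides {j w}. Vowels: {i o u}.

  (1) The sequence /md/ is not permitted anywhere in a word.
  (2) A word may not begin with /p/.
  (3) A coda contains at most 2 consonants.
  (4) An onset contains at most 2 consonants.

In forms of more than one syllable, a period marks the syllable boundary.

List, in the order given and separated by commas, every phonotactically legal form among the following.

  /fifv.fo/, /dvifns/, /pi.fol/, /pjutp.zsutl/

/fifv.fo/

/fifv.fo/ — σ1 onset /f/, coda /fv/ (2C) ok; σ2 onset /f/, coda /∅/ ok → phonotactically legal
/dvifns/ — violates constraint 3: syllable 1 coda /fns/ has 3 consonants (> 2) → phonotactically illegal
/pi.fol/ — violates constraint 2: word begins with /p/ → phonotactically illegal
/pjutp.zsutl/ — violates constraint 2: word begins with /p/ → phonotactically illegal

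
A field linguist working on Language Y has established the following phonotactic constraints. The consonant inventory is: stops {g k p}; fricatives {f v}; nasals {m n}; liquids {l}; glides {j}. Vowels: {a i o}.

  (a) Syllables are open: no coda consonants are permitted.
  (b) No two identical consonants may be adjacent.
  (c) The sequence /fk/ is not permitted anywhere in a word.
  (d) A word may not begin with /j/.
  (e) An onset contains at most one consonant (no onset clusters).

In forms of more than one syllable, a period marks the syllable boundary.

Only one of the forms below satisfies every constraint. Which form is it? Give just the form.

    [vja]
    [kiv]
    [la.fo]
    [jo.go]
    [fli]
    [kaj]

[la.fo]

[vja] — violates constraint (e): syllable 1 onset /vj/ has 2 consonants (> 1) → illicit
[kiv] — violates constraint (a): syllable 1 coda /v/ has 1 consonant (> 0) → illicit
[la.fo] — σ1 onset /l/, coda /∅/ ok; σ2 onset /f/, coda /∅/ ok → licit
[jo.go] — violates constraint (d): word begins with /j/ → illicit
[fli] — violates constraint (e): syllable 1 onset /fl/ has 2 consonants (> 1) → illicit
[kaj] — violates constraint (a): syllable 1 coda /j/ has 1 consonant (> 0) → illicit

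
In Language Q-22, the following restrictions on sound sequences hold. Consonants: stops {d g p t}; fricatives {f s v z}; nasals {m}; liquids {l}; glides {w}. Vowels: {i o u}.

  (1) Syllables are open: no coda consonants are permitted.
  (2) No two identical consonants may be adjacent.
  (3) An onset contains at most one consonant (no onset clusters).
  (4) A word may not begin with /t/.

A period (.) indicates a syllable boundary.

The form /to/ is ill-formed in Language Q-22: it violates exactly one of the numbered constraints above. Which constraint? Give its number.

4

/to/: word begins with /t/.
This is a violation of constraint 4: "A word may not begin with /t/."
The remaining constraints (1, 2, 3) are satisfied.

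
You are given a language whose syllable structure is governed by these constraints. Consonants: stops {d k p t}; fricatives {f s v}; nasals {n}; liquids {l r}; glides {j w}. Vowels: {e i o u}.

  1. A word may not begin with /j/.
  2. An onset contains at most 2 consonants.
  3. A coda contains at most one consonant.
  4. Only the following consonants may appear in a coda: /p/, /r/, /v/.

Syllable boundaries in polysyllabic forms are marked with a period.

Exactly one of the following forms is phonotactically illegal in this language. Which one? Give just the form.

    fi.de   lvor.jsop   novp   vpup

fi.de — σ1 onset /f/, coda /∅/ ok; σ2 onset /d/, coda /∅/ ok → phonotactically legal
lvor.jsop — σ1 onset /lv/ (2C), coda /r/ ok; σ2 onset /js/ (2C), coda /p/ ok → phonotactically legal
novp — violates constraint 3: syllable 1 coda /vp/ has 2 consonants (> 1) → phonotactically illegal
vpup — σ1 onset /vp/ (2C), coda /p/ ok → phonotactically legal

novp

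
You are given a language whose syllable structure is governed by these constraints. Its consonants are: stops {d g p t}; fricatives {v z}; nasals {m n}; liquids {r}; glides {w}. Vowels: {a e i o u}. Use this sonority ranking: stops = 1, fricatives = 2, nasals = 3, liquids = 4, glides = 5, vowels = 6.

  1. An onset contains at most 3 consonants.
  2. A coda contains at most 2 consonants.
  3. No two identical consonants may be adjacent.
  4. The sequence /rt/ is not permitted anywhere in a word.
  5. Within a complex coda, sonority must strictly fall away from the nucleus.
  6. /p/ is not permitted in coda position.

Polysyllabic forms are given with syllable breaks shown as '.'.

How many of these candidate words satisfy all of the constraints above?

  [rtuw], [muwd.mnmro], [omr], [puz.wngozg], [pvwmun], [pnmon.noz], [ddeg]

1

[rtuw] — violates constraint 4: contains banned sequence /rt/ → illicit
[muwd.mnmro] — violates constraint 1: syllable 2 onset /mnmr/ has 4 consonants (> 3) → illicit
[omr] — violates constraint 5: syllable 1 coda /mr/: /m/ (nasal, 3) → /r/ (liquid, 4) does not fall → illicit
[puz.wngozg] — σ1 onset /p/, coda /z/ ok; σ2 onset /wng/ (3C), coda /zg/ (2→1 falls) ok → licit
[pvwmun] — violates constraint 1: syllable 1 onset /pvwm/ has 4 consonants (> 3) → illicit
[pnmon.noz] — violates constraint 3: adjacent identical consonants /nn/ → illicit
[ddeg] — violates constraint 3: adjacent identical consonants /dd/ → illicit
Licit: [puz.wngozg] → 1.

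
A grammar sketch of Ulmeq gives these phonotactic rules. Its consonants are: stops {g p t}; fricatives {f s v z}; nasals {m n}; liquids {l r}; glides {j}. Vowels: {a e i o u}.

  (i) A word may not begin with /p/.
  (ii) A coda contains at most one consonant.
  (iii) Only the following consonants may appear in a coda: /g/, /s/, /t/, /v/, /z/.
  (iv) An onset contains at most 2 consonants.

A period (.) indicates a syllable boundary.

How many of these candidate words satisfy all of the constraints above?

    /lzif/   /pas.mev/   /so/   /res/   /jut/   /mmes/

4

/lzif/ — violates constraint (iii): syllable 1 coda contains /f/, which is not a licensed coda consonant → ill-formed
/pas.mev/ — violates constraint (i): word begins with /p/ → ill-formed
/so/ — σ1 onset /s/, coda /∅/ ok → well-formed
/res/ — σ1 onset /r/, coda /s/ ok → well-formed
/jut/ — σ1 onset /j/, coda /t/ ok → well-formed
/mmes/ — σ1 onset /mm/ (2C), coda /s/ ok → well-formed
Well-formed: /so/, /res/, /jut/, /mmes/ → 4.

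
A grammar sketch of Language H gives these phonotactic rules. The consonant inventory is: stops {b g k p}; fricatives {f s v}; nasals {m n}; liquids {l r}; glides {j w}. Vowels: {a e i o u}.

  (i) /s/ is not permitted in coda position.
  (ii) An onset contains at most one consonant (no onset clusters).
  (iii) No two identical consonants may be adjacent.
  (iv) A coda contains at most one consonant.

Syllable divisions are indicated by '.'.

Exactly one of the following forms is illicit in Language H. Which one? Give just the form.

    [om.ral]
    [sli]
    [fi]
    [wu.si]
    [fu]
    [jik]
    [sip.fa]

[sli]

[om.ral] — σ1 onset /∅/, coda /m/ ok; σ2 onset /r/, coda /l/ ok → licit
[sli] — violates constraint (ii): syllable 1 onset /sl/ has 2 consonants (> 1) → illicit
[fi] — σ1 onset /f/, coda /∅/ ok → licit
[wu.si] — σ1 onset /w/, coda /∅/ ok; σ2 onset /s/, coda /∅/ ok → licit
[fu] — σ1 onset /f/, coda /∅/ ok → licit
[jik] — σ1 onset /j/, coda /k/ ok → licit
[sip.fa] — σ1 onset /s/, coda /p/ ok; σ2 onset /f/, coda /∅/ ok → licit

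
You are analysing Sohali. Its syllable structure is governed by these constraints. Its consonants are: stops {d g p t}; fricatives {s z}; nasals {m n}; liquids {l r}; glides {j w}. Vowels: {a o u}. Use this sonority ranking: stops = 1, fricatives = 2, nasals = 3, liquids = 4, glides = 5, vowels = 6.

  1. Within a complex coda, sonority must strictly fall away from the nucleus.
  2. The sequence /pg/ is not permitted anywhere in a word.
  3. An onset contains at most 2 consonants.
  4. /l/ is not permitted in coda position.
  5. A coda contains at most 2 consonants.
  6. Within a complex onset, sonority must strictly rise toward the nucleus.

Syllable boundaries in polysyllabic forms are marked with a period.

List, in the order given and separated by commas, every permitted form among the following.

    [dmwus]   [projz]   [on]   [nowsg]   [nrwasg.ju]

[dmwus] — violates constraint 3: syllable 1 onset /dmw/ has 3 consonants (> 2) → not permitted
[projz] — σ1 onset /pr/ (1→4 rises), coda /jz/ (5→2 falls) ok → permitted
[on] — σ1 onset /∅/, coda /n/ ok → permitted
[nowsg] — violates constraint 5: syllable 1 coda /wsg/ has 3 consonants (> 2) → not permitted
[nrwasg.ju] — violates constraint 3: syllable 1 onset /nrw/ has 3 consonants (> 2) → not permitted

[projz], [on]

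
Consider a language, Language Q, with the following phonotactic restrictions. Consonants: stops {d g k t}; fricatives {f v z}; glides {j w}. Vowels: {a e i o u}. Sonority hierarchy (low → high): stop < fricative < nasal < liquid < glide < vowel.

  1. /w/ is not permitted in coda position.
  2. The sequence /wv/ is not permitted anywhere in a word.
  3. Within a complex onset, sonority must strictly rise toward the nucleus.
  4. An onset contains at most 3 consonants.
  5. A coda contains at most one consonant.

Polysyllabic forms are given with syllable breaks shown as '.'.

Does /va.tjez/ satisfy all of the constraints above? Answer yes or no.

yes

/va.tjez/ — σ1 onset /v/, coda /∅/ ok; σ2 onset /tj/ (1→5 rises), coda /z/ ok → licit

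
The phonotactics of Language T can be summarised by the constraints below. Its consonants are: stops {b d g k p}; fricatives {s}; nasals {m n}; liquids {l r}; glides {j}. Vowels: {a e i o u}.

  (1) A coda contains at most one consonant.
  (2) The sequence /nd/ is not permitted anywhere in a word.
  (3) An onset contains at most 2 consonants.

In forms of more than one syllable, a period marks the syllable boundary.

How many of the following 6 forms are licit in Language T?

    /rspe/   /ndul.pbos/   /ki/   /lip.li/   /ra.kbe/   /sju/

4

/rspe/ — violates constraint 3: syllable 1 onset /rsp/ has 3 consonants (> 2) → illicit
/ndul.pbos/ — violates constraint 2: contains banned sequence /nd/ → illicit
/ki/ — σ1 onset /k/, coda /∅/ ok → licit
/lip.li/ — σ1 onset /l/, coda /p/ ok; σ2 onset /l/, coda /∅/ ok → licit
/ra.kbe/ — σ1 onset /r/, coda /∅/ ok; σ2 onset /kb/ (2C), coda /∅/ ok → licit
/sju/ — σ1 onset /sj/ (2C), coda /∅/ ok → licit
Licit: /ki/, /lip.li/, /ra.kbe/, /sju/ → 4.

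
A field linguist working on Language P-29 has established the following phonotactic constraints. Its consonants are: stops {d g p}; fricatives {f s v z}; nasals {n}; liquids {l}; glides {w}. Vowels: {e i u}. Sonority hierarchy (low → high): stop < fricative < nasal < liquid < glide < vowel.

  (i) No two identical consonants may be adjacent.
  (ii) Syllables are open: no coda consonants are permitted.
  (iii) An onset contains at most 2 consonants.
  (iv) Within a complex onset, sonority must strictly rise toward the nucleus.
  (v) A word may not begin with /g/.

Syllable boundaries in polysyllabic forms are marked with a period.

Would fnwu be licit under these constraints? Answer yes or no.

fnwu — violates constraint (iii): syllable 1 onset /fnw/ has 3 consonants (> 2) → illicit

no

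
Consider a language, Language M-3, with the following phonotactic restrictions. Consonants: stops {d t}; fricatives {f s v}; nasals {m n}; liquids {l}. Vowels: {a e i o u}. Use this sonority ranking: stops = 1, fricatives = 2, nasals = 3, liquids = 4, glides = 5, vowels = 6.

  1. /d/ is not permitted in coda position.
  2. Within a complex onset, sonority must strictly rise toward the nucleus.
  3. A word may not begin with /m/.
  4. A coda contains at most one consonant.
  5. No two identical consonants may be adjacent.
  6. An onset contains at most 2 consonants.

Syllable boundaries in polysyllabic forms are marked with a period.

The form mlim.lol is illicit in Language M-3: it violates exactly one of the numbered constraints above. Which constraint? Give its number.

3

mlim.lol: word begins with /m/.
This is a violation of constraint 3: "A word may not begin with /m/."
The remaining constraints (1, 2, 4, 5, 6) are satisfied.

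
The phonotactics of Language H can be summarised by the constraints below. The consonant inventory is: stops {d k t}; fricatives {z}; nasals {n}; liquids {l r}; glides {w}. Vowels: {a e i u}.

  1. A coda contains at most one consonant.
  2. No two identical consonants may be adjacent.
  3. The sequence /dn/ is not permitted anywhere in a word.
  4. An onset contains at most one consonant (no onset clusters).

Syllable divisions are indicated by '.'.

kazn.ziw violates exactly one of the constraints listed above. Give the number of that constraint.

1

kazn.ziw: syllable 1 coda /zn/ has 2 consonants (> 1).
This is a violation of constraint 1: "A coda contains at most one consonant."
The remaining constraints (2, 3, 4) are satisfied.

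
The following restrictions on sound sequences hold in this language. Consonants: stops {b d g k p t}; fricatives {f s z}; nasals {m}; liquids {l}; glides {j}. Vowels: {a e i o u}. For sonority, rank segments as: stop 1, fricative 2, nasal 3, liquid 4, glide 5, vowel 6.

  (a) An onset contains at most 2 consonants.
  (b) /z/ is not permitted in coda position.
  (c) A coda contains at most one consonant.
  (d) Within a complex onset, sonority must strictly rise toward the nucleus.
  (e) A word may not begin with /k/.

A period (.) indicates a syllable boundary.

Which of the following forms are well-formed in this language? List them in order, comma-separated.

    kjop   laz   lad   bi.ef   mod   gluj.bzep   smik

kjop — violates constraint (e): word begins with /k/ → ill-formed
laz — violates constraint (b): syllable 1 coda contains /z/ → ill-formed
lad — σ1 onset /l/, coda /d/ ok → well-formed
bi.ef — σ1 onset /b/, coda /∅/ ok; σ2 onset /∅/, coda /f/ ok → well-formed
mod — σ1 onset /m/, coda /d/ ok → well-formed
gluj.bzep — σ1 onset /gl/ (1→4 rises), coda /j/ ok; σ2 onset /bz/ (1→2 rises), coda /p/ ok → well-formed
smik — σ1 onset /sm/ (2→3 rises), coda /k/ ok → well-formed

lad, bi.ef, mod, gluj.bzep, smik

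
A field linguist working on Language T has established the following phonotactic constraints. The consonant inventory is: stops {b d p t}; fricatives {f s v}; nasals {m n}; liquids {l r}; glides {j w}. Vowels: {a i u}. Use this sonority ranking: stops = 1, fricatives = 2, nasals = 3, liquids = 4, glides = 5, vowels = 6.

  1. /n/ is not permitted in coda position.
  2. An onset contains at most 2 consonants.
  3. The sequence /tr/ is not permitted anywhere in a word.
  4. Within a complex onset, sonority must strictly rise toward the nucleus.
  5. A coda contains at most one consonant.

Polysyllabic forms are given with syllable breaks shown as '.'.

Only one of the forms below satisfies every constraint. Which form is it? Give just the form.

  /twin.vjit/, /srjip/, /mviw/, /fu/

/twin.vjit/ — violates constraint 1: syllable 1 coda contains /n/ → ill-formed
/srjip/ — violates constraint 2: syllable 1 onset /srj/ has 3 consonants (> 2) → ill-formed
/mviw/ — violates constraint 4: syllable 1 onset /mv/: /m/ (nasal, 3) → /v/ (fricative, 2) does not rise → ill-formed
/fu/ — σ1 onset /f/, coda /∅/ ok → well-formed

/fu/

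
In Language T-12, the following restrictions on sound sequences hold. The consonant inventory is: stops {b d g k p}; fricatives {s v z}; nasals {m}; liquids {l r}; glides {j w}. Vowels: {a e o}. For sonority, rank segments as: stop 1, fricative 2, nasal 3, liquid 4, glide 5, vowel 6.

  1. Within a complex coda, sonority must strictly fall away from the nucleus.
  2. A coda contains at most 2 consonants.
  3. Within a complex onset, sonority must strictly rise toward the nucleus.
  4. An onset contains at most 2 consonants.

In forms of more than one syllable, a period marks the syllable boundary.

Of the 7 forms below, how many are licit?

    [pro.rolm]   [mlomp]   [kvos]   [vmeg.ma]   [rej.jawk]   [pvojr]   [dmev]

[pro.rolm] — σ1 onset /pr/ (1→4 rises), coda /∅/ ok; σ2 onset /r/, coda /lm/ (4→3 falls) ok → licit
[mlomp] — σ1 onset /ml/ (3→4 rises), coda /mp/ (3→1 falls) ok → licit
[kvos] — σ1 onset /kv/ (1→2 rises), coda /s/ ok → licit
[vmeg.ma] — σ1 onset /vm/ (2→3 rises), coda /g/ ok; σ2 onset /m/, coda /∅/ ok → licit
[rej.jawk] — σ1 onset /r/, coda /j/ ok; σ2 onset /j/, coda /wk/ (5→1 falls) ok → licit
[pvojr] — σ1 onset /pv/ (1→2 rises), coda /jr/ (5→4 falls) ok → licit
[dmev] — σ1 onset /dm/ (1→3 rises), coda /v/ ok → licit
Licit: [pro.rolm], [mlomp], [kvos], [vmeg.ma], [rej.jawk], [pvojr], [dmev] → 7.

7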